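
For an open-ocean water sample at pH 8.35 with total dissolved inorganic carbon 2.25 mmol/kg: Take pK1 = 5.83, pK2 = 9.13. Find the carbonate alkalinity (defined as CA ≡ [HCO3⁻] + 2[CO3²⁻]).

CA = 2.56 mmol/kg

CA = [HCO3⁻] + 2[CO3²⁻] = (α₁ + 2α₂)·DIC
At pH 8.35: [H⁺]/K1 = 10^-2.52 = 0.0030200, K2/[H⁺] = 10^-0.78 = 0.16596
α₁ = 1/(1 + 0.0030200 + 0.16596) = 1/1.1690 = 0.8554; α₂ = α₁·K2/[H⁺] = 0.1420
α₁ + 2α₂ = 1.1394
CA = 1.1394 × 2.25 = 2.56 mmol/kg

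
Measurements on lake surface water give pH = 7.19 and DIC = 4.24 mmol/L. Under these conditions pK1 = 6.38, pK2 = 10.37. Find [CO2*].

[CO2*] = 0.568 mmol/L

α₀ = 1 / (1 + K1/[H⁺] + K1K2/[H⁺]²) = 1 / (1 + 10^+0.81 + 10^-2.37)
   = 1 / (1 + 6.4565 + 0.0042658) = 1/7.4608 = 0.1340
[CO2*] = α₀ × DIC = 0.1340 × 4.24 = 0.568 mmol/L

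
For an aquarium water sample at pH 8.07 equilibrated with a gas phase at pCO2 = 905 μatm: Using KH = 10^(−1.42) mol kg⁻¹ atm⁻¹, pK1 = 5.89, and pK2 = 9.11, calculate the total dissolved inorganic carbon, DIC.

[CO2*] = KH · pCO2 = 10^(−1.42) × 905×10^-6 = 3.441×10^-5 mol/kg
α₀ = 1/(1 + K1/[H⁺] + K1K2/[H⁺]²) = 1/(1 + 10^+2.18 + 10^+1.14) = 0.006018
DIC = [CO2*]/α₀ = 3.441×10^-5 / 0.006018 = 5.72 mmol/kg

DIC = 5.72 mmol/kg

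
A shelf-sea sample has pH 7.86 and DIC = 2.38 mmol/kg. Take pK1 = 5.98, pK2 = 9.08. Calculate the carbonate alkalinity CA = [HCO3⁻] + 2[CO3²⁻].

CA = 2.48 mmol/kg

CA = [HCO3⁻] + 2[CO3²⁻] = (α₁ + 2α₂)·DIC
At pH 7.86: [H⁺]/K1 = 10^-1.88 = 0.013183, K2/[H⁺] = 10^-1.22 = 0.060256
α₁ = 1/(1 + 0.013183 + 0.060256) = 1/1.0734 = 0.9316; α₂ = α₁·K2/[H⁺] = 0.05613
α₁ + 2α₂ = 1.0439
CA = 1.0439 × 2.38 = 2.48 mmol/kg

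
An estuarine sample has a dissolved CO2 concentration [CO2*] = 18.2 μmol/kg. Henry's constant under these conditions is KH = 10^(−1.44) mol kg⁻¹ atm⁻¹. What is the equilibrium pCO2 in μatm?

pCO2 = 501 μatm

KH = 10^(−1.44) = 3.631×10^-2 mol kg⁻¹ atm⁻¹
pCO2 = [CO2*]/KH = 18.2×10^-6 / 3.631×10^-2 = 5.01×10^-4 atm = 501 μatm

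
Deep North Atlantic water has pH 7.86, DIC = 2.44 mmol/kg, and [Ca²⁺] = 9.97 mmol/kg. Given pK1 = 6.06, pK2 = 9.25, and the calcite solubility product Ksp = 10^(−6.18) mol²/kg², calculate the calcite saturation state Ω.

Ω = 1.42

α₂ = 1 / (1 + [H⁺]/K2 + [H⁺]²/(K1K2)) = 1 / (1 + 10^+1.39 + 10^-0.41)
   = 1 / (1 + 24.547 + 0.38905) = 1/25.936 = 0.03856
[CO3²⁻] = α₂ × DIC = 0.03856 × 2.44 = 0.09408 mmol/kg
Ksp = 10^(−6.18) = 6.607×10^-7
Ω = [Ca²⁺][CO3²⁻]/Ksp = (9.97×10^-3)(9.408×10^-5) / 6.607×10^-7 = 1.42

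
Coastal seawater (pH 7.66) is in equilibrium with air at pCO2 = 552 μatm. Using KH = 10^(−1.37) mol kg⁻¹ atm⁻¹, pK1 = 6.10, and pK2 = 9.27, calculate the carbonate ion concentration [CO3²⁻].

[CO2*] = KH · pCO2 = 10^(−1.37) × 552×10^-6 = 2.355×10^-5 mol/kg
α₀ = 1/(1 + K1/[H⁺] + K1K2/[H⁺]²) = 1/(1 + 10^+1.56 + 10^-0.05) = 0.02618
DIC = [CO2*]/α₀ = 2.355×10^-5 / 0.02618 = 0.8995 mmol/kg
[CO3²⁻] = α₂·DIC; α₂ = 0.02333, so [CO3²⁻] = 0.02333 × 0.8995 = 0.0210 mmol/kg

[CO3²⁻] = 0.0210 mmol/kg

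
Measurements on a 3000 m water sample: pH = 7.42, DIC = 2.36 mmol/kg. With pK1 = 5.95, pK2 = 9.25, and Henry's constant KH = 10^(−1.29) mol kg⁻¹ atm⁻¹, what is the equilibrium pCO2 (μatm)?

pCO2 = 1490 μatm

α₀ = 1 / (1 + K1/[H⁺] + K1K2/[H⁺]²) = 1 / (1 + 10^+1.47 + 10^-0.36)
   = 1 / (1 + 29.512 + 0.43652) = 1/30.949 = 0.03231
[CO2*] = α₀ × DIC = 0.03231 × 2.36 = 0.07626 mmol/kg
pCO2 = [CO2*]/KH = 7.626×10^-5 / 5.129×10^-2 = 1490 μatm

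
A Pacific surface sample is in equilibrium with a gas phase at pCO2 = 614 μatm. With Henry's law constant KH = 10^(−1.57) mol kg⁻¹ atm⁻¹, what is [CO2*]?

[CO2*] = 16.5 μmol/kg

KH = 10^(−1.57) = 2.692×10^-2 mol kg⁻¹ atm⁻¹
[CO2*] = KH · pCO2 = 2.692×10^-2 × 614×10^-6 atm = 1.65×10^-5 mol/kg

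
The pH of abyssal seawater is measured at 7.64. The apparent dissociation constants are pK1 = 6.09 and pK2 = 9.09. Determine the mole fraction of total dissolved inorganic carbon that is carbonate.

α₂ = 1 / (1 + [H⁺]/K2 + [H⁺]²/(K1K2)) = 1 / (1 + 10^+1.45 + 10^-0.10)
   = 1 / (1 + 28.184 + 0.79433) = 1/29.978 = 0.03336

α₂ = 0.0334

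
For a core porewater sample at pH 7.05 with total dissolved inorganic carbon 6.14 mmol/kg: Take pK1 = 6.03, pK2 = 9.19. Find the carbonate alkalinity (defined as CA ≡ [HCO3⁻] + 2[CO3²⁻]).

CA = [HCO3⁻] + 2[CO3²⁻] = (α₁ + 2α₂)·DIC
At pH 7.05: [H⁺]/K1 = 10^-1.02 = 0.095499, K2/[H⁺] = 10^-2.14 = 0.0072444
α₁ = 1/(1 + 0.095499 + 0.0072444) = 1/1.1027 = 0.9068; α₂ = α₁·K2/[H⁺] = 0.006569
α₁ + 2α₂ = 0.9200
CA = 0.9200 × 6.14 = 5.65 mmol/kg

CA = 5.65 mmol/kg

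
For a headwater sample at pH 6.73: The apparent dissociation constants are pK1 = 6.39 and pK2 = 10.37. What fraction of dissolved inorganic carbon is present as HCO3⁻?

α₁ = 0.686

α₁ = 1 / (1 + [H⁺]/K1 + K2/[H⁺]) = 1 / (1 + 10^-0.34 + 10^-3.64)
   = 1 / (1 + 0.45709 + 0.00022909) = 1/1.4573 = 0.6862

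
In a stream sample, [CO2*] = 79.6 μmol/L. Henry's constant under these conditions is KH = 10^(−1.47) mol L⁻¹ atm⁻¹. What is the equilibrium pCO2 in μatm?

KH = 10^(−1.47) = 3.388×10^-2 mol L⁻¹ atm⁻¹
pCO2 = [CO2*]/KH = 79.6×10^-6 / 3.388×10^-2 = 2.35×10^-3 atm = 2350 μatm

pCO2 = 2350 μatm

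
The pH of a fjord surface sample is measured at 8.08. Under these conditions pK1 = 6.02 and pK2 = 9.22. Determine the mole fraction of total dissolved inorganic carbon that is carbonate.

α₂ = 1 / (1 + [H⁺]/K2 + [H⁺]²/(K1K2)) = 1 / (1 + 10^+1.14 + 10^-0.92)
   = 1 / (1 + 13.804 + 0.12023) = 1/14.924 = 0.06701

α₂ = 0.0670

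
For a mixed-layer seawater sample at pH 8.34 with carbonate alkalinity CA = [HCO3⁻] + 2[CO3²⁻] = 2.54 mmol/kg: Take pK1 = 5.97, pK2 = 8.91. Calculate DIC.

DIC = 2.10 mmol/kg

CA = [HCO3⁻] + 2[CO3²⁻] = (α₁ + 2α₂)·DIC
At pH 8.34: [H⁺]/K1 = 10^-2.37 = 0.0042658, K2/[H⁺] = 10^-0.57 = 0.26915
α₁ = 1/(1 + 0.0042658 + 0.26915) = 1/1.2734 = 0.7853; α₂ = α₁·K2/[H⁺] = 0.2114
α₁ + 2α₂ = 1.2080
DIC = CA / (α₁ + 2α₂) = 2.54 / 1.2080 = 2.10 mmol/kg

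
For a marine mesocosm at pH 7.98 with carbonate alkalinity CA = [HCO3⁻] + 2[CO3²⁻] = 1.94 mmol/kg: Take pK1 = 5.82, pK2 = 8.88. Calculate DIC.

CA = [HCO3⁻] + 2[CO3²⁻] = (α₁ + 2α₂)·DIC
At pH 7.98: [H⁺]/K1 = 10^-2.16 = 0.0069183, K2/[H⁺] = 10^-0.90 = 0.12589
α₁ = 1/(1 + 0.0069183 + 0.12589) = 1/1.1328 = 0.8828; α₂ = α₁·K2/[H⁺] = 0.1111
α₁ + 2α₂ = 1.1050
DIC = CA / (α₁ + 2α₂) = 1.94 / 1.1050 = 1.76 mmol/kg

DIC = 1.76 mmol/kg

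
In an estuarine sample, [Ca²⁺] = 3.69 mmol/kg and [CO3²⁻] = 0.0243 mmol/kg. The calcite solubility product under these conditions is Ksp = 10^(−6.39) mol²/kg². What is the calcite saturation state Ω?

Ω = 0.220

Ksp = 10^(−6.39) = 4.074×10^-7
Ω = [Ca²⁺][CO3²⁻]/Ksp = (3.69×10^-3)(0.0243×10^-3) / 4.074×10^-7 = 0.220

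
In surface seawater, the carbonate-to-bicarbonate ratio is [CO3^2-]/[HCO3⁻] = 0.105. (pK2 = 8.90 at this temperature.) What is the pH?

From K2 = [H⁺][CO3^2-]/[HCO3⁻]:  pH = pK2 + log₁₀([CO3^2-]/[HCO3⁻])
log₁₀(0.105) = -0.979
pH = 8.90 + (-0.979) = 7.92

pH = 7.92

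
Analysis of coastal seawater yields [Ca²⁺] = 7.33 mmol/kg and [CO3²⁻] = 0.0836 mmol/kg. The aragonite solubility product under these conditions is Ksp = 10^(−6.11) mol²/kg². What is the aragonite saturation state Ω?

Ksp = 10^(−6.11) = 7.762×10^-7
Ω = [Ca²⁺][CO3²⁻]/Ksp = (7.33×10^-3)(0.0836×10^-3) / 7.762×10^-7 = 0.789

Ω = 0.789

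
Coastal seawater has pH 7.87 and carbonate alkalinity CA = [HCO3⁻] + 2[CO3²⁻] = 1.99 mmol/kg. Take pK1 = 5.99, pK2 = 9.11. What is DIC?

DIC = 1.91 mmol/kg

CA = [HCO3⁻] + 2[CO3²⁻] = (α₁ + 2α₂)·DIC
At pH 7.87: [H⁺]/K1 = 10^-1.88 = 0.013183, K2/[H⁺] = 10^-1.24 = 0.057544
α₁ = 1/(1 + 0.013183 + 0.057544) = 1/1.0707 = 0.9339; α₂ = α₁·K2/[H⁺] = 0.05374
α₁ + 2α₂ = 1.0414
DIC = CA / (α₁ + 2α₂) = 1.99 / 1.0414 = 1.91 mmol/kg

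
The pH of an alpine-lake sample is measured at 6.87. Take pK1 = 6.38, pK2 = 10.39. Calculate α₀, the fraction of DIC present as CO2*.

α₀ = 0.244

α₀ = 1 / (1 + K1/[H⁺] + K1K2/[H⁺]²) = 1 / (1 + 10^+0.49 + 10^-3.03)
   = 1 / (1 + 3.0903 + 0.00093325) = 1/4.0912 = 0.2444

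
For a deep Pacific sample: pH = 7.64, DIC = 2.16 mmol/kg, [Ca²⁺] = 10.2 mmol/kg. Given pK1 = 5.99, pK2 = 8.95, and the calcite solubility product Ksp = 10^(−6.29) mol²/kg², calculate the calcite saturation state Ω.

α₂ = 1 / (1 + [H⁺]/K2 + [H⁺]²/(K1K2)) = 1 / (1 + 10^+1.31 + 10^-0.34)
   = 1 / (1 + 20.417 + 0.45709) = 1/21.874 = 0.04572
[CO3²⁻] = α₂ × DIC = 0.04572 × 2.16 = 0.09875 mmol/kg
Ksp = 10^(−6.29) = 5.129×10^-7
Ω = [Ca²⁺][CO3²⁻]/Ksp = (10.2×10^-3)(9.875×10^-5) / 5.129×10^-7 = 1.96

Ω = 1.96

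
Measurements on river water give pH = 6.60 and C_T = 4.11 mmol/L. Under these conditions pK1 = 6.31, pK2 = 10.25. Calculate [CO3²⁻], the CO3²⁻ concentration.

α₂ = 1 / (1 + [H⁺]/K2 + [H⁺]²/(K1K2)) = 1 / (1 + 10^+3.65 + 10^+3.36)
   = 1 / (1 + 4466.8 + 2290.9) = 1/6758.7 = 0.0001480
[CO3²⁻] = α₂ × DIC = 0.0001480 × 4.11 = 0.000608 mmol/L = 0.608 μmol/L

[CO3²⁻] = 0.608 μmol/L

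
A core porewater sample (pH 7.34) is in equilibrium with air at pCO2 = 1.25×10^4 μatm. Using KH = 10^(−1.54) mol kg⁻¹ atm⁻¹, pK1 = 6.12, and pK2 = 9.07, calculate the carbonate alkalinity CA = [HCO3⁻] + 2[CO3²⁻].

[CO2*] = KH · pCO2 = 10^(−1.54) × 1.25×10^4×10^-6 = 3.605×10^-4 mol/kg
α₀ = 1/(1 + K1/[H⁺] + K1K2/[H⁺]²) = 1/(1 + 10^+1.22 + 10^-0.51) = 0.05585
DIC = [CO2*]/α₀ = 3.605×10^-4 / 0.05585 = 6.455 mmol/kg
CA = (α₁ + 2α₂)·DIC = (0.9269 + 2×0.01726) × 6.455 = 6.21 mmol/kg

CA = 6.21 mmol/kg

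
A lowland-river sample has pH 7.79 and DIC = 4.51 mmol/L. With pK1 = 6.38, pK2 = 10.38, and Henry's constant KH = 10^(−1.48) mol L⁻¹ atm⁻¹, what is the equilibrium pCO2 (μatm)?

α₀ = 1 / (1 + K1/[H⁺] + K1K2/[H⁺]²) = 1 / (1 + 10^+1.41 + 10^-1.18)
   = 1 / (1 + 25.704 + 0.066069) = 1/26.770 = 0.03736
[CO2*] = α₀ × DIC = 0.03736 × 4.51 = 0.1685 mmol/L
pCO2 = [CO2*]/KH = 1.685×10^-4 / 3.311×10^-2 = 5090 μatm

pCO2 = 5090 μatm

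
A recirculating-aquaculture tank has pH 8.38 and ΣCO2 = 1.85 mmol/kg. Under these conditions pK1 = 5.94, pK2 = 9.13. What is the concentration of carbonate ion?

α₂ = 1 / (1 + [H⁺]/K2 + [H⁺]²/(K1K2)) = 1 / (1 + 10^+0.75 + 10^-1.69)
   = 1 / (1 + 5.6234 + 0.020417) = 1/6.6438 = 0.1505
[CO3²⁻] = α₂ × DIC = 0.1505 × 1.85 = 0.278 mmol/kg

[CO3²⁻] = 0.278 mmol/kg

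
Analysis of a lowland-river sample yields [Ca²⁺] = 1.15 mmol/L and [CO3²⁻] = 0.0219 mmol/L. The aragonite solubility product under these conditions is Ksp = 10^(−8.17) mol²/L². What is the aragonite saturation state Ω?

Ω = 3.73

Ksp = 10^(−8.17) = 6.761×10^-9
Ω = [Ca²⁺][CO3²⁻]/Ksp = (1.15×10^-3)(0.0219×10^-3) / 6.761×10^-9 = 3.73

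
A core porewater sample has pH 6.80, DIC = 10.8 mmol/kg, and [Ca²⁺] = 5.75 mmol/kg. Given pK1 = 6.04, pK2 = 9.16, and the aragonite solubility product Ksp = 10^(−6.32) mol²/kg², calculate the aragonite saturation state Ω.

Ω = 0.481

α₂ = 1 / (1 + [H⁺]/K2 + [H⁺]²/(K1K2)) = 1 / (1 + 10^+2.36 + 10^+1.60)
   = 1 / (1 + 229.09 + 39.811) = 1/269.90 = 0.003705
[CO3²⁻] = α₂ × DIC = 0.003705 × 10.8 = 0.04002 mmol/kg
Ksp = 10^(−6.32) = 4.786×10^-7
Ω = [Ca²⁺][CO3²⁻]/Ksp = (5.75×10^-3)(4.002×10^-5) / 4.786×10^-7 = 0.481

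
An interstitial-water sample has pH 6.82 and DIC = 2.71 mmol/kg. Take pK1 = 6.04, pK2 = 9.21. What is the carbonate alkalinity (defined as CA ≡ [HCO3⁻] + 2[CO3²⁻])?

CA = [HCO3⁻] + 2[CO3²⁻] = (α₁ + 2α₂)·DIC
At pH 6.82: [H⁺]/K1 = 10^-0.78 = 0.16596, K2/[H⁺] = 10^-2.39 = 0.0040738
α₁ = 1/(1 + 0.16596 + 0.0040738) = 1/1.1700 = 0.8547; α₂ = α₁·K2/[H⁺] = 0.003482
α₁ + 2α₂ = 0.8616
CA = 0.8616 × 2.71 = 2.34 mmol/kg

CA = 2.34 mmol/kg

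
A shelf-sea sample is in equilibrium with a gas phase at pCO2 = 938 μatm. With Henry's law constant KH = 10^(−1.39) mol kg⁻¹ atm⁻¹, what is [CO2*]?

KH = 10^(−1.39) = 4.074×10^-2 mol kg⁻¹ atm⁻¹
[CO2*] = KH · pCO2 = 4.074×10^-2 × 938×10^-6 atm = 3.82×10^-5 mol/kg

[CO2*] = 38.2 μmol/kg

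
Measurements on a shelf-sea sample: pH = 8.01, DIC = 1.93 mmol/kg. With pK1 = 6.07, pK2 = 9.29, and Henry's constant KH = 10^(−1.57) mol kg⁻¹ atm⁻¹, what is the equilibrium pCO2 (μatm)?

α₀ = 1 / (1 + K1/[H⁺] + K1K2/[H⁺]²) = 1 / (1 + 10^+1.94 + 10^+0.66)
   = 1 / (1 + 87.096 + 4.5709) = 1/92.667 = 0.01079
[CO2*] = α₀ × DIC = 0.01079 × 1.93 = 0.02083 mmol/kg
pCO2 = [CO2*]/KH = 2.083×10^-5 / 2.692×10^-2 = 774 μatm

pCO2 = 774 μatm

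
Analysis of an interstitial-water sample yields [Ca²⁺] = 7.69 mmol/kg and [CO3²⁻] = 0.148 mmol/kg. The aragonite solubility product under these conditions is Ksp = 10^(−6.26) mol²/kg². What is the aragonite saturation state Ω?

Ksp = 10^(−6.26) = 5.495×10^-7
Ω = [Ca²⁺][CO3²⁻]/Ksp = (7.69×10^-3)(0.148×10^-3) / 5.495×10^-7 = 2.07

Ω = 2.07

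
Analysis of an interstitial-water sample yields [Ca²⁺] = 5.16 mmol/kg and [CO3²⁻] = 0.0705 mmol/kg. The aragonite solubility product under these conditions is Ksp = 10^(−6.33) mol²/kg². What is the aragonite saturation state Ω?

Ksp = 10^(−6.33) = 4.677×10^-7
Ω = [Ca²⁺][CO3²⁻]/Ksp = (5.16×10^-3)(0.0705×10^-3) / 4.677×10^-7 = 0.778

Ω = 0.778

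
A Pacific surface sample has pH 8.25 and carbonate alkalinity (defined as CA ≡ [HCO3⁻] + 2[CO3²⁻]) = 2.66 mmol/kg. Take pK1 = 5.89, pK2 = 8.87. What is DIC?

CA = [HCO3⁻] + 2[CO3²⁻] = (α₁ + 2α₂)·DIC
At pH 8.25: [H⁺]/K1 = 10^-2.36 = 0.0043652, K2/[H⁺] = 10^-0.62 = 0.23988
α₁ = 1/(1 + 0.0043652 + 0.23988) = 1/1.2442 = 0.8037; α₂ = α₁·K2/[H⁺] = 0.1928
α₁ + 2α₂ = 1.1893
DIC = CA / (α₁ + 2α₂) = 2.66 / 1.1893 = 2.24 mmol/kg

DIC = 2.24 mmol/kg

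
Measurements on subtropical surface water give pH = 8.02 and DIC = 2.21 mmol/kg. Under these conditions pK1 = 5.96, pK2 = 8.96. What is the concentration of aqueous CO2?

α₀ = 1 / (1 + K1/[H⁺] + K1K2/[H⁺]²) = 1 / (1 + 10^+2.06 + 10^+1.12)
   = 1 / (1 + 114.82 + 13.183) = 1/129.00 = 0.007752
[CO2*] = α₀ × DIC = 0.007752 × 2.21 = 0.0171 mmol/kg = 17.1 μmol/kg

[CO2*] = 17.1 μmol/kg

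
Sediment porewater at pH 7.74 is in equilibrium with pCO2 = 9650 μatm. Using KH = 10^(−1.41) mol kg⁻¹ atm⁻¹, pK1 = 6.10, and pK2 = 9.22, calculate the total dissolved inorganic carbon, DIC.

[CO2*] = KH · pCO2 = 10^(−1.41) × 9650×10^-6 = 3.754×10^-4 mol/kg
α₀ = 1/(1 + K1/[H⁺] + K1K2/[H⁺]²) = 1/(1 + 10^+1.64 + 10^+0.16) = 0.02169
DIC = [CO2*]/α₀ = 3.754×10^-4 / 0.02169 = 17.3 mmol/kg

DIC = 17.3 mmol/kg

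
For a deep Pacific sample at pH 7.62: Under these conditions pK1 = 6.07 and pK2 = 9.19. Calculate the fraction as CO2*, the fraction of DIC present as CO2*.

α₀ = 1 / (1 + K1/[H⁺] + K1K2/[H⁺]²) = 1 / (1 + 10^+1.55 + 10^-0.02)
   = 1 / (1 + 35.481 + 0.95499) = 1/37.436 = 0.02671

α₀ = 0.0267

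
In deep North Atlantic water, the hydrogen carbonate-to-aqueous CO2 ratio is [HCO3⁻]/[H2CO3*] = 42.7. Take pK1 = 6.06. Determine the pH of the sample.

pH = 7.69

From K1 = [H⁺][HCO3⁻]/[H2CO3*]:  pH = pK1 + log₁₀([HCO3⁻]/[H2CO3*])
log₁₀(42.7) = +1.630
pH = 6.06 + (+1.630) = 7.69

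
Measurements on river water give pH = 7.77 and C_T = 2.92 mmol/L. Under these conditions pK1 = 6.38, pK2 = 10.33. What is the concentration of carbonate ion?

[CO3²⁻] = 7.71 μmol/L

α₂ = 1 / (1 + [H⁺]/K2 + [H⁺]²/(K1K2)) = 1 / (1 + 10^+2.56 + 10^+1.17)
   = 1 / (1 + 363.08 + 14.791) = 1/378.87 = 0.002639
[CO3²⁻] = α₂ × DIC = 0.002639 × 2.92 = 0.00771 mmol/L = 7.71 μmol/L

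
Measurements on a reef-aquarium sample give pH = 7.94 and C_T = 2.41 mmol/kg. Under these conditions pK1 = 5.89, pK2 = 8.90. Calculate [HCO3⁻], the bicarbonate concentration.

α₁ = 1 / (1 + [H⁺]/K1 + K2/[H⁺]) = 1 / (1 + 10^-2.05 + 10^-0.96)
   = 1 / (1 + 0.0089125 + 0.10965) = 1/1.1186 = 0.8940
[HCO3⁻] = α₁ × DIC = 0.8940 × 2.41 = 2.15 mmol/kg

[HCO3⁻] = 2.15 mmol/kg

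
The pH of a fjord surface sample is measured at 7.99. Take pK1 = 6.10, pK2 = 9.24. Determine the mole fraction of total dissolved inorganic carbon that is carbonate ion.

α₂ = 1 / (1 + [H⁺]/K2 + [H⁺]²/(K1K2)) = 1 / (1 + 10^+1.25 + 10^-0.64)
   = 1 / (1 + 17.783 + 0.22909) = 1/19.012 = 0.05260

α₂ = 0.0526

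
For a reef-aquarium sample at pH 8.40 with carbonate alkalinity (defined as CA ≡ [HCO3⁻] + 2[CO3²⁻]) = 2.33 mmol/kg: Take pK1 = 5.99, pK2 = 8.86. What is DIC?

DIC = 1.86 mmol/kg

CA = [HCO3⁻] + 2[CO3²⁻] = (α₁ + 2α₂)·DIC
At pH 8.40: [H⁺]/K1 = 10^-2.41 = 0.0038905, K2/[H⁺] = 10^-0.46 = 0.34674
α₁ = 1/(1 + 0.0038905 + 0.34674) = 1/1.3506 = 0.7404; α₂ = α₁·K2/[H⁺] = 0.2567
α₁ + 2α₂ = 1.2538
DIC = CA / (α₁ + 2α₂) = 2.33 / 1.2538 = 1.86 mmol/kg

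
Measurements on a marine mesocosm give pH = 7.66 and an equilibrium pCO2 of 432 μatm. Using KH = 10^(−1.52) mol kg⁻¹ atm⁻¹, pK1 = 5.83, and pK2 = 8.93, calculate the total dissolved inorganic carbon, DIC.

[CO2*] = KH · pCO2 = 10^(−1.52) × 432×10^-6 = 1.305×10^-5 mol/kg
α₀ = 1/(1 + K1/[H⁺] + K1K2/[H⁺]²) = 1/(1 + 10^+1.83 + 10^+0.56) = 0.01384
DIC = [CO2*]/α₀ = 1.305×10^-5 / 0.01384 = 0.942 mmol/kg

DIC = 0.942 mmol/kg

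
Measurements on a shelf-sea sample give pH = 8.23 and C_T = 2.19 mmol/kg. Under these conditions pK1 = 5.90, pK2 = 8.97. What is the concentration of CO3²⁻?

α₂ = 1 / (1 + [H⁺]/K2 + [H⁺]²/(K1K2)) = 1 / (1 + 10^+0.74 + 10^-1.59)
   = 1 / (1 + 5.4954 + 0.025704) = 1/6.5211 = 0.1533
[CO3²⁻] = α₂ × DIC = 0.1533 × 2.19 = 0.336 mmol/kg

[CO3²⁻] = 0.336 mmol/kg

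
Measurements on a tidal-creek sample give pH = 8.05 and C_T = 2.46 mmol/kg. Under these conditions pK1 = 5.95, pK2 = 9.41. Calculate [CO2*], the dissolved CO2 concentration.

α₀ = 1 / (1 + K1/[H⁺] + K1K2/[H⁺]²) = 1 / (1 + 10^+2.10 + 10^+0.74)
   = 1 / (1 + 125.89 + 5.4954) = 1/132.39 = 0.007554
[CO2*] = α₀ × DIC = 0.007554 × 2.46 = 0.0186 mmol/kg = 18.6 μmol/kg

[CO2*] = 18.6 μmol/kg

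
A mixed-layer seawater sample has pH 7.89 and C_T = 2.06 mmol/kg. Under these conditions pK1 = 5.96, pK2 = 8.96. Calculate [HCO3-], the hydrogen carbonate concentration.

[HCO3⁻] = 1.88 mmol/kg

α₁ = 1 / (1 + [H⁺]/K1 + K2/[H⁺]) = 1 / (1 + 10^-1.93 + 10^-1.07)
   = 1 / (1 + 0.011749 + 0.085114) = 1/1.0969 = 0.9117
[HCO3⁻] = α₁ × DIC = 0.9117 × 2.06 = 1.88 mmol/kg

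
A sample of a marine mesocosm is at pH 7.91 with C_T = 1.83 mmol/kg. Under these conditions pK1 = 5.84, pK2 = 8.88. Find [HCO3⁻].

[HCO3⁻] = 1.64 mmol/kg

α₁ = 1 / (1 + [H⁺]/K1 + K2/[H⁺]) = 1 / (1 + 10^-2.07 + 10^-0.97)
   = 1 / (1 + 0.0085114 + 0.10715) = 1/1.1157 = 0.8963
[HCO3⁻] = α₁ × DIC = 0.8963 × 1.83 = 1.64 mmol/kg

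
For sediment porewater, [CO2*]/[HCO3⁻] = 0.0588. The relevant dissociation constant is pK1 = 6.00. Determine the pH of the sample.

From K1 = [H⁺][HCO3⁻]/[CO2*]:  pH = pK1 − log₁₀([CO2*]/[HCO3⁻])
log₁₀(0.0588) = -1.231
pH = 6.00 − (-1.231) = 7.23

pH = 7.23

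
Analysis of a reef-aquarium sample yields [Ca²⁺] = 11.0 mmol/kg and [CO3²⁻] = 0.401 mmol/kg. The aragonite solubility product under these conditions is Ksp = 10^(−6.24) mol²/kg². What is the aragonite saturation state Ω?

Ksp = 10^(−6.24) = 5.754×10^-7
Ω = [Ca²⁺][CO3²⁻]/Ksp = (11.0×10^-3)(0.401×10^-3) / 5.754×10^-7 = 7.67

Ω = 7.67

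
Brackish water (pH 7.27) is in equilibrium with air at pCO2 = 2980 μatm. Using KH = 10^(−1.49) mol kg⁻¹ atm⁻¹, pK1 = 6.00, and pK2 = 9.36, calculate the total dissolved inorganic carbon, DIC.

DIC = 1.91 mmol/kg

[CO2*] = KH · pCO2 = 10^(−1.49) × 2980×10^-6 = 9.643×10^-5 mol/kg
α₀ = 1/(1 + K1/[H⁺] + K1K2/[H⁺]²) = 1/(1 + 10^+1.27 + 10^-0.82) = 0.05058
DIC = [CO2*]/α₀ = 9.643×10^-5 / 0.05058 = 1.91 mmol/kg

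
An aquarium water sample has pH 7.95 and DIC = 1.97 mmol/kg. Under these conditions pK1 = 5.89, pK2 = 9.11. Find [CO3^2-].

α₂ = 1 / (1 + [H⁺]/K2 + [H⁺]²/(K1K2)) = 1 / (1 + 10^+1.16 + 10^-0.90)
   = 1 / (1 + 14.454 + 0.12589) = 1/15.580 = 0.06418
[CO3²⁻] = α₂ × DIC = 0.06418 × 1.97 = 0.126 mmol/kg

[CO3²⁻] = 0.126 mmol/kg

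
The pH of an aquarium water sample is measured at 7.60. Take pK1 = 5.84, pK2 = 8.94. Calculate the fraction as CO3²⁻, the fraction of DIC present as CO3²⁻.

α₂ = 1 / (1 + [H⁺]/K2 + [H⁺]²/(K1K2)) = 1 / (1 + 10^+1.34 + 10^-0.42)
   = 1 / (1 + 21.878 + 0.38019) = 1/23.258 = 0.04300

α₂ = 0.0430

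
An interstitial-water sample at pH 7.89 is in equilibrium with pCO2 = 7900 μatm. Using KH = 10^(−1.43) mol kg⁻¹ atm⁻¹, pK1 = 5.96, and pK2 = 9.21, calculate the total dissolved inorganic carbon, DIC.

DIC = 26.5 mmol/kg

[CO2*] = KH · pCO2 = 10^(−1.43) × 7900×10^-6 = 2.935×10^-4 mol/kg
α₀ = 1/(1 + K1/[H⁺] + K1K2/[H⁺]²) = 1/(1 + 10^+1.93 + 10^+0.61) = 0.01109
DIC = [CO2*]/α₀ = 2.935×10^-4 / 0.01109 = 26.5 mmol/kg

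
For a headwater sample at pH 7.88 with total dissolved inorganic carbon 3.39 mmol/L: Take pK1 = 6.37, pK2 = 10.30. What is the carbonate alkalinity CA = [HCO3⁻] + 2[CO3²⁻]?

CA = [HCO3⁻] + 2[CO3²⁻] = (α₁ + 2α₂)·DIC
At pH 7.88: [H⁺]/K1 = 10^-1.51 = 0.030903, K2/[H⁺] = 10^-2.42 = 0.0038019
α₁ = 1/(1 + 0.030903 + 0.0038019) = 1/1.0347 = 0.9665; α₂ = α₁·K2/[H⁺] = 0.003674
α₁ + 2α₂ = 0.9738
CA = 0.9738 × 3.39 = 3.30 mmol/L

CA = 3.30 mmol/L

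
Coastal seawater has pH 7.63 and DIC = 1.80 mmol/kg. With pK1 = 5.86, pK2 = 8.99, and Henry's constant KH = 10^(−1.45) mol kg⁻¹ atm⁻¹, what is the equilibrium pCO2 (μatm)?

pCO2 = 812 μatm

α₀ = 1 / (1 + K1/[H⁺] + K1K2/[H⁺]²) = 1 / (1 + 10^+1.77 + 10^+0.41)
   = 1 / (1 + 58.884 + 2.5704) = 1/62.455 = 0.01601
[CO2*] = α₀ × DIC = 0.01601 × 1.80 = 0.02882 mmol/kg
pCO2 = [CO2*]/KH = 2.882×10^-5 / 3.548×10^-2 = 812 μatm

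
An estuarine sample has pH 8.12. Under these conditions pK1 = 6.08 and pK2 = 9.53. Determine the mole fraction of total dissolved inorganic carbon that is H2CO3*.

α₀ = 1 / (1 + K1/[H⁺] + K1K2/[H⁺]²) = 1 / (1 + 10^+2.04 + 10^+0.63)
   = 1 / (1 + 109.65 + 4.2658) = 1/114.91 = 0.008702

α₀ = 0.00870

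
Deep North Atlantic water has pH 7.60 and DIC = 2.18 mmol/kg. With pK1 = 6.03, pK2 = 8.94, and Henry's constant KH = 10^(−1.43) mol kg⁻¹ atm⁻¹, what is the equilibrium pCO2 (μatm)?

pCO2 = 1470 μatm

α₀ = 1 / (1 + K1/[H⁺] + K1K2/[H⁺]²) = 1 / (1 + 10^+1.57 + 10^+0.23)
   = 1 / (1 + 37.154 + 1.6982) = 1/39.852 = 0.02509
[CO2*] = α₀ × DIC = 0.02509 × 2.18 = 0.05470 mmol/kg
pCO2 = [CO2*]/KH = 5.470×10^-5 / 3.715×10^-2 = 1470 μatm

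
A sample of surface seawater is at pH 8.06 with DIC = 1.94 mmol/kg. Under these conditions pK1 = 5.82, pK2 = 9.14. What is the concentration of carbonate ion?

α₂ = 1 / (1 + [H⁺]/K2 + [H⁺]²/(K1K2)) = 1 / (1 + 10^+1.08 + 10^-1.16)
   = 1 / (1 + 12.023 + 0.069183) = 1/13.092 = 0.07638
[CO3²⁻] = α₂ × DIC = 0.07638 × 1.94 = 0.148 mmol/kg

[CO3²⁻] = 0.148 mmol/kg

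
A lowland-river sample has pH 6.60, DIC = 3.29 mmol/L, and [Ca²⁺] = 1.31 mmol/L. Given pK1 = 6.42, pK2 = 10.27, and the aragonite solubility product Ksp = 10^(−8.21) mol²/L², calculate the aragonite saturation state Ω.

α₂ = 1 / (1 + [H⁺]/K2 + [H⁺]²/(K1K2)) = 1 / (1 + 10^+3.67 + 10^+3.49)
   = 1 / (1 + 4677.4 + 3090.3) = 1/7768.6 = 0.0001287
[CO3²⁻] = α₂ × DIC = 0.0001287 × 3.29 = 0.0004235 mmol/L = 0.4235 μmol/L
Ksp = 10^(−8.21) = 6.166×10^-9
Ω = [Ca²⁺][CO3²⁻]/Ksp = (1.31×10^-3)(4.235×10^-7) / 6.166×10^-9 = 0.0900

Ω = 0.0900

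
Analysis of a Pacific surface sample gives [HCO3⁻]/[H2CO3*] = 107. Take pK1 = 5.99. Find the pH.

From K1 = [H⁺][HCO3⁻]/[H2CO3*]:  pH = pK1 + log₁₀([HCO3⁻]/[H2CO3*])
log₁₀(107) = +2.029
pH = 5.99 + (+2.029) = 8.02

pH = 8.02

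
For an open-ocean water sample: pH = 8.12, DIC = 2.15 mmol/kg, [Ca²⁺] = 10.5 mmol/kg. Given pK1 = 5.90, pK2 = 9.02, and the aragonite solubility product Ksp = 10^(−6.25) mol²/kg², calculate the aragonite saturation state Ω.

α₂ = 1 / (1 + [H⁺]/K2 + [H⁺]²/(K1K2)) = 1 / (1 + 10^+0.90 + 10^-1.32)
   = 1 / (1 + 7.9433 + 0.047863) = 1/8.9911 = 0.1112
[CO3²⁻] = α₂ × DIC = 0.1112 × 2.15 = 0.2391 mmol/kg
Ksp = 10^(−6.25) = 5.623×10^-7
Ω = [Ca²⁺][CO3²⁻]/Ksp = (10.5×10^-3)(2.391×10^-4) / 5.623×10^-7 = 4.46

Ω = 4.46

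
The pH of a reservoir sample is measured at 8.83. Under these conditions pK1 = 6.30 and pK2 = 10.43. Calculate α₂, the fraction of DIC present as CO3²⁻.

α₂ = 1 / (1 + [H⁺]/K2 + [H⁺]²/(K1K2)) = 1 / (1 + 10^+1.60 + 10^-0.93)
   = 1 / (1 + 39.811 + 0.11749) = 1/40.928 = 0.02443

α₂ = 0.0244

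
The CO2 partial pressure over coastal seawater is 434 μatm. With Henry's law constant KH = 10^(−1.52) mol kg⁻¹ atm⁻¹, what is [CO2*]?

[CO2*] = 13.1 μmol/kg

KH = 10^(−1.52) = 3.020×10^-2 mol kg⁻¹ atm⁻¹
[CO2*] = KH · pCO2 = 3.020×10^-2 × 434×10^-6 atm = 1.31×10^-5 mol/kg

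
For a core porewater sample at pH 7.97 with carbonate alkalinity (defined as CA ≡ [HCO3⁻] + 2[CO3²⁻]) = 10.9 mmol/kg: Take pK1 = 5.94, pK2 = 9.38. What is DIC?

CA = [HCO3⁻] + 2[CO3²⁻] = (α₁ + 2α₂)·DIC
At pH 7.97: [H⁺]/K1 = 10^-2.03 = 0.0093325, K2/[H⁺] = 10^-1.41 = 0.038905
α₁ = 1/(1 + 0.0093325 + 0.038905) = 1/1.0482 = 0.9540; α₂ = α₁·K2/[H⁺] = 0.03711
α₁ + 2α₂ = 1.0282
DIC = CA / (α₁ + 2α₂) = 10.9 / 1.0282 = 10.6 mmol/kg

DIC = 10.6 mmol/kg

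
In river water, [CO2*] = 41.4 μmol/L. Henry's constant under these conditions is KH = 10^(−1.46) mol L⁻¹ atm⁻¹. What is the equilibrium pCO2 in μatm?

pCO2 = 1190 μatm

KH = 10^(−1.46) = 3.467×10^-2 mol L⁻¹ atm⁻¹
pCO2 = [CO2*]/KH = 41.4×10^-6 / 3.467×10^-2 = 1.19×10^-3 atm = 1190 μatm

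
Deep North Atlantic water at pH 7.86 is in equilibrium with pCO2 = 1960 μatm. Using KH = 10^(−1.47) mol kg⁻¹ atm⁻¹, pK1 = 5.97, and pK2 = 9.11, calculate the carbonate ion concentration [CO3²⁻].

[CO3²⁻] = 0.290 mmol/kg

[CO2*] = KH · pCO2 = 10^(−1.47) × 1960×10^-6 = 6.641×10^-5 mol/kg
α₀ = 1/(1 + K1/[H⁺] + K1K2/[H⁺]²) = 1/(1 + 10^+1.89 + 10^+0.64) = 0.01205
DIC = [CO2*]/α₀ = 6.641×10^-5 / 0.01205 = 5.512 mmol/kg
[CO3²⁻] = α₂·DIC; α₂ = 0.05260, so [CO3²⁻] = 0.05260 × 5.512 = 0.290 mmol/kg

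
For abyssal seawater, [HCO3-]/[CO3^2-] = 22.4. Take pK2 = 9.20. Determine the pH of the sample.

pH = 7.85

From K2 = [H⁺][CO3^2-]/[HCO3-]:  pH = pK2 − log₁₀([HCO3-]/[CO3^2-])
log₁₀(22.4) = +1.350
pH = 9.20 − (+1.350) = 7.85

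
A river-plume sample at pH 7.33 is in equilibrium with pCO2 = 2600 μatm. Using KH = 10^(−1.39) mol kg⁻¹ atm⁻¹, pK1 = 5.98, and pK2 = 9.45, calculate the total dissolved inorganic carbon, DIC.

DIC = 2.50 mmol/kg

[CO2*] = KH · pCO2 = 10^(−1.39) × 2600×10^-6 = 1.059×10^-4 mol/kg
α₀ = 1/(1 + K1/[H⁺] + K1K2/[H⁺]²) = 1/(1 + 10^+1.35 + 10^-0.77) = 0.04245
DIC = [CO2*]/α₀ = 1.059×10^-4 / 0.04245 = 2.50 mmol/kg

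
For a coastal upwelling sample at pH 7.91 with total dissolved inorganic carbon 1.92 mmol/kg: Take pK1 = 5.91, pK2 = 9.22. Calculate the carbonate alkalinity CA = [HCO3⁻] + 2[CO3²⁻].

CA = 1.99 mmol/kg

CA = [HCO3⁻] + 2[CO3²⁻] = (α₁ + 2α₂)·DIC
At pH 7.91: [H⁺]/K1 = 10^-2.00 = 0.010000, K2/[H⁺] = 10^-1.31 = 0.048978
α₁ = 1/(1 + 0.010000 + 0.048978) = 1/1.0590 = 0.9443; α₂ = α₁·K2/[H⁺] = 0.04625
α₁ + 2α₂ = 1.0368
CA = 1.0368 × 1.92 = 1.99 mmol/kg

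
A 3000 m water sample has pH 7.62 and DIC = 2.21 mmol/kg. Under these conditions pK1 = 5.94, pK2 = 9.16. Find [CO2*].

α₀ = 1 / (1 + K1/[H⁺] + K1K2/[H⁺]²) = 1 / (1 + 10^+1.68 + 10^+0.14)
   = 1 / (1 + 47.863 + 1.3804) = 1/50.243 = 0.01990
[CO2*] = α₀ × DIC = 0.01990 × 2.21 = 0.0440 mmol/kg

[CO2*] = 0.0440 mmol/kg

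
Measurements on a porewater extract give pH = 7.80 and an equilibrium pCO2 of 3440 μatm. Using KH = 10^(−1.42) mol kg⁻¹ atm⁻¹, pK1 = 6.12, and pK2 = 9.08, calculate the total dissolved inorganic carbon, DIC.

[CO2*] = KH · pCO2 = 10^(−1.42) × 3440×10^-6 = 1.308×10^-4 mol/kg
α₀ = 1/(1 + K1/[H⁺] + K1K2/[H⁺]²) = 1/(1 + 10^+1.68 + 10^+0.40) = 0.01946
DIC = [CO2*]/α₀ = 1.308×10^-4 / 0.01946 = 6.72 mmol/kg

DIC = 6.72 mmol/kg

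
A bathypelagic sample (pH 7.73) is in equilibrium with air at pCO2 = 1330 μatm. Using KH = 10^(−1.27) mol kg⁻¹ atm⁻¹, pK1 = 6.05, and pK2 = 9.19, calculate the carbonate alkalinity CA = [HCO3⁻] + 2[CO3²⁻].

[CO2*] = KH · pCO2 = 10^(−1.27) × 1330×10^-6 = 7.143×10^-5 mol/kg
α₀ = 1/(1 + K1/[H⁺] + K1K2/[H⁺]²) = 1/(1 + 10^+1.68 + 10^+0.22) = 0.01979
DIC = [CO2*]/α₀ = 7.143×10^-5 / 0.01979 = 3.609 mmol/kg
CA = (α₁ + 2α₂)·DIC = (0.9474 + 2×0.03285) × 3.609 = 3.66 mmol/kg

CA = 3.66 mmol/kg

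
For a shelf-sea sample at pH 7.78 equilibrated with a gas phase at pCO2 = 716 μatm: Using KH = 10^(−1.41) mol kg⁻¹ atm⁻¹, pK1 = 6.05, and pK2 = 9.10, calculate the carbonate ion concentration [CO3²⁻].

[CO2*] = KH · pCO2 = 10^(−1.41) × 716×10^-6 = 2.786×10^-5 mol/kg
α₀ = 1/(1 + K1/[H⁺] + K1K2/[H⁺]²) = 1/(1 + 10^+1.73 + 10^+0.41) = 0.01746
DIC = [CO2*]/α₀ = 2.786×10^-5 / 0.01746 = 1.595 mmol/kg
[CO3²⁻] = α₂·DIC; α₂ = 0.04488, so [CO3²⁻] = 0.04488 × 1.595 = 0.0716 mmol/kg

[CO3²⁻] = 0.0716 mmol/kg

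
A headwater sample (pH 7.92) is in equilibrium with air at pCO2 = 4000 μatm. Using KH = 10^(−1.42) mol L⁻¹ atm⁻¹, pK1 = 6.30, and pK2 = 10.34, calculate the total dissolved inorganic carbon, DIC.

DIC = 6.52 mmol/L

[CO2*] = KH · pCO2 = 10^(−1.42) × 4000×10^-6 = 1.521×10^-4 mol/L
α₀ = 1/(1 + K1/[H⁺] + K1K2/[H⁺]²) = 1/(1 + 10^+1.62 + 10^-0.80) = 0.02334
DIC = [CO2*]/α₀ = 1.521×10^-4 / 0.02334 = 6.52 mmol/L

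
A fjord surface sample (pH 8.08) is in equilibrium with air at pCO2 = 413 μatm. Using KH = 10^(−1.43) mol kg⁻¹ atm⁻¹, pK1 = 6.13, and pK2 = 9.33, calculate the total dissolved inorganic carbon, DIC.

[CO2*] = KH · pCO2 = 10^(−1.43) × 413×10^-6 = 1.534×10^-5 mol/kg
α₀ = 1/(1 + K1/[H⁺] + K1K2/[H⁺]²) = 1/(1 + 10^+1.95 + 10^+0.70) = 0.01051
DIC = [CO2*]/α₀ = 1.534×10^-5 / 0.01051 = 1.46 mmol/kg

DIC = 1.46 mmol/kg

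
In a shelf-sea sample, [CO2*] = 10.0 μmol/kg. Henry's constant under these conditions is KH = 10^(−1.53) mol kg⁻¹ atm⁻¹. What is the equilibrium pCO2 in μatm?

KH = 10^(−1.53) = 2.951×10^-2 mol kg⁻¹ atm⁻¹
pCO2 = [CO2*]/KH = 10.0×10^-6 / 2.951×10^-2 = 3.39×10^-4 atm = 339 μatm

pCO2 = 339 μatm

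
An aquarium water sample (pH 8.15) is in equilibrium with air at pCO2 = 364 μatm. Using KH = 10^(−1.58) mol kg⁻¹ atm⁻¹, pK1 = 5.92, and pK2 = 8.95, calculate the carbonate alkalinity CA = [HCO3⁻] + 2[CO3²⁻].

CA = 2.14 mmol/kg

[CO2*] = KH · pCO2 = 10^(−1.58) × 364×10^-6 = 9.574×10^-6 mol/kg
α₀ = 1/(1 + K1/[H⁺] + K1K2/[H⁺]²) = 1/(1 + 10^+2.23 + 10^+1.43) = 0.005057
DIC = [CO2*]/α₀ = 9.574×10^-6 / 0.005057 = 1.893 mmol/kg
CA = (α₁ + 2α₂)·DIC = (0.8588 + 2×0.1361) × 1.893 = 2.14 mmol/kg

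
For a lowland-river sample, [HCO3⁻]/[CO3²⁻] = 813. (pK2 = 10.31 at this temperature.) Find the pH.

From K2 = [H⁺][CO3²⁻]/[HCO3⁻]:  pH = pK2 − log₁₀([HCO3⁻]/[CO3²⁻])
log₁₀(813) = +2.910
pH = 10.31 − (+2.910) = 7.40

pH = 7.40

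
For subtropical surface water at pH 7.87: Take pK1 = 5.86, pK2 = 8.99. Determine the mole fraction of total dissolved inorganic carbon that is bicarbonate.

α₁ = 1 / (1 + [H⁺]/K1 + K2/[H⁺]) = 1 / (1 + 10^-2.01 + 10^-1.12)
   = 1 / (1 + 0.0097724 + 0.075858) = 1/1.0856 = 0.9211

α₁ = 0.921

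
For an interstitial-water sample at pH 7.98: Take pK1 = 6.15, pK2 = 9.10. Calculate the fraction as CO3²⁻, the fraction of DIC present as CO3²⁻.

α₂ = 1 / (1 + [H⁺]/K2 + [H⁺]²/(K1K2)) = 1 / (1 + 10^+1.12 + 10^-0.71)
   = 1 / (1 + 13.183 + 0.19498) = 1/14.378 = 0.06955

α₂ = 0.0696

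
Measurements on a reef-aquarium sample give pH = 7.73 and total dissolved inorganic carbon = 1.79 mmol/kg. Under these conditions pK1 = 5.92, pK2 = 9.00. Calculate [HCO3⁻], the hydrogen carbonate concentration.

α₁ = 1 / (1 + [H⁺]/K1 + K2/[H⁺]) = 1 / (1 + 10^-1.81 + 10^-1.27)
   = 1 / (1 + 0.015488 + 0.053703) = 1/1.0692 = 0.9353
[HCO3⁻] = α₁ × DIC = 0.9353 × 1.79 = 1.67 mmol/kg

[HCO3⁻] = 1.67 mmol/kg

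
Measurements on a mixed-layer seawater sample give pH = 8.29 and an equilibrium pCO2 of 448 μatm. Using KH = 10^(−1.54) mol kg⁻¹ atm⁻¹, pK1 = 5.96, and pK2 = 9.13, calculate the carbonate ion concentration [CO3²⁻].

[CO3²⁻] = 0.399 mmol/kg

[CO2*] = KH · pCO2 = 10^(−1.54) × 448×10^-6 = 1.292×10^-5 mol/kg
α₀ = 1/(1 + K1/[H⁺] + K1K2/[H⁺]²) = 1/(1 + 10^+2.33 + 10^+1.49) = 0.004070
DIC = [CO2*]/α₀ = 1.292×10^-5 / 0.004070 = 3.175 mmol/kg
[CO3²⁻] = α₂·DIC; α₂ = 0.1258, so [CO3²⁻] = 0.1258 × 3.175 = 0.399 mmol/kg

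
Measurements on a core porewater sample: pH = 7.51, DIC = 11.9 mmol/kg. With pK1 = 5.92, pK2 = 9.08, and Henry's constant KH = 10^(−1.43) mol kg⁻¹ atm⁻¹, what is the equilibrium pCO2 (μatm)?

pCO2 = 7820 μatm

α₀ = 1 / (1 + K1/[H⁺] + K1K2/[H⁺]²) = 1 / (1 + 10^+1.59 + 10^+0.02)
   = 1 / (1 + 38.905 + 1.0471) = 1/40.952 = 0.02442
[CO2*] = α₀ × DIC = 0.02442 × 11.9 = 0.2906 mmol/kg
pCO2 = [CO2*]/KH = 2.906×10^-4 / 3.715×10^-2 = 7820 μatm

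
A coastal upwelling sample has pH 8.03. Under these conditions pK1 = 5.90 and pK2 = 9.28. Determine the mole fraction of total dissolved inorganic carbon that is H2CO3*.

α₀ = 1 / (1 + K1/[H⁺] + K1K2/[H⁺]²) = 1 / (1 + 10^+2.13 + 10^+0.88)
   = 1 / (1 + 134.90 + 7.5858) = 1/143.48 = 0.006970

α₀ = 0.00697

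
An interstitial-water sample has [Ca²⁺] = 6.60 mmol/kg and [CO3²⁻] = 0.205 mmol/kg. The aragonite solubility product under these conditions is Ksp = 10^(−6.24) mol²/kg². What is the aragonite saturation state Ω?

Ω = 2.35

Ksp = 10^(−6.24) = 5.754×10^-7
Ω = [Ca²⁺][CO3²⁻]/Ksp = (6.60×10^-3)(0.205×10^-3) / 5.754×10^-7 = 2.35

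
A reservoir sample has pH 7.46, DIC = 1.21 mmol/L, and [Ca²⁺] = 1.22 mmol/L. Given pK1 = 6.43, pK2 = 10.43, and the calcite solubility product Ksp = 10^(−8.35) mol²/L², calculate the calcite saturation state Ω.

Ω = 0.324

α₂ = 1 / (1 + [H⁺]/K2 + [H⁺]²/(K1K2)) = 1 / (1 + 10^+2.97 + 10^+1.94)
   = 1 / (1 + 933.25 + 87.096) = 1/1021.4 = 0.0009791
[CO3²⁻] = α₂ × DIC = 0.0009791 × 1.21 = 0.001185 mmol/L = 1.185 μmol/L
Ksp = 10^(−8.35) = 4.467×10^-9
Ω = [Ca²⁺][CO3²⁻]/Ksp = (1.22×10^-3)(1.185×10^-6) / 4.467×10^-9 = 0.324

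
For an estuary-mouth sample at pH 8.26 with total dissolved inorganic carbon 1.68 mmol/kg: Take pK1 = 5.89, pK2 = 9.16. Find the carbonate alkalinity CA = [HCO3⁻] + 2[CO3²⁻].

CA = 1.86 mmol/kg

CA = [HCO3⁻] + 2[CO3²⁻] = (α₁ + 2α₂)·DIC
At pH 8.26: [H⁺]/K1 = 10^-2.37 = 0.0042658, K2/[H⁺] = 10^-0.90 = 0.12589
α₁ = 1/(1 + 0.0042658 + 0.12589) = 1/1.1302 = 0.8848; α₂ = α₁·K2/[H⁺] = 0.1114
α₁ + 2α₂ = 1.1076
CA = 1.1076 × 1.68 = 1.86 mmol/kg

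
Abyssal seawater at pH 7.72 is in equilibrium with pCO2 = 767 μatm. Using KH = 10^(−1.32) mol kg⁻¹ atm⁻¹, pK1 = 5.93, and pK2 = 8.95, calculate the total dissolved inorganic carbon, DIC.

[CO2*] = KH · pCO2 = 10^(−1.32) × 767×10^-6 = 3.671×10^-5 mol/kg
α₀ = 1/(1 + K1/[H⁺] + K1K2/[H⁺]²) = 1/(1 + 10^+1.79 + 10^+0.56) = 0.01509
DIC = [CO2*]/α₀ = 3.671×10^-5 / 0.01509 = 2.43 mmol/kg

DIC = 2.43 mmol/kg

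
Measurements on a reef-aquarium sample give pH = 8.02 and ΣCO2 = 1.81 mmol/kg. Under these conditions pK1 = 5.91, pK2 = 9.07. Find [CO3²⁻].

[CO3²⁻] = 0.147 mmol/kg

α₂ = 1 / (1 + [H⁺]/K2 + [H⁺]²/(K1K2)) = 1 / (1 + 10^+1.05 + 10^-1.06)
   = 1 / (1 + 11.220 + 0.087096) = 1/12.307 = 0.08125
[CO3²⁻] = α₂ × DIC = 0.08125 × 1.81 = 0.147 mmol/kg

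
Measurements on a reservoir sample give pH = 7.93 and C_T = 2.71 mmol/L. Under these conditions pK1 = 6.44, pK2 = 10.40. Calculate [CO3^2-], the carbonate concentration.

α₂ = 1 / (1 + [H⁺]/K2 + [H⁺]²/(K1K2)) = 1 / (1 + 10^+2.47 + 10^+0.98)
   = 1 / (1 + 295.12 + 9.5499) = 1/305.67 = 0.003271
[CO3²⁻] = α₂ × DIC = 0.003271 × 2.71 = 0.00887 mmol/L = 8.87 μmol/L

[CO3²⁻] = 8.87 μmol/L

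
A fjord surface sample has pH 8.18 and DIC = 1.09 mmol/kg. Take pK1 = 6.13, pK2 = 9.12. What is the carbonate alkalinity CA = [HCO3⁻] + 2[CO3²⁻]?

CA = 1.19 mmol/kg

CA = [HCO3⁻] + 2[CO3²⁻] = (α₁ + 2α₂)·DIC
At pH 8.18: [H⁺]/K1 = 10^-2.05 = 0.0089125, K2/[H⁺] = 10^-0.94 = 0.11482
α₁ = 1/(1 + 0.0089125 + 0.11482) = 1/1.1237 = 0.8899; α₂ = α₁·K2/[H⁺] = 0.1022
α₁ + 2α₂ = 1.0942
CA = 1.0942 × 1.09 = 1.19 mmol/kg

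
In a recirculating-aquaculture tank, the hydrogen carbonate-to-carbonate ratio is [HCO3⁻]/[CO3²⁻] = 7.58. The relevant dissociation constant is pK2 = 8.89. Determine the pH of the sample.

From K2 = [H⁺][CO3²⁻]/[HCO3⁻]:  pH = pK2 − log₁₀([HCO3⁻]/[CO3²⁻])
log₁₀(7.58) = +0.880
pH = 8.89 − (+0.880) = 8.01

pH = 8.01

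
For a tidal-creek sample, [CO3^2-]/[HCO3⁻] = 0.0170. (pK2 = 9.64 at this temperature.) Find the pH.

pH = 7.87

From K2 = [H⁺][CO3^2-]/[HCO3⁻]:  pH = pK2 + log₁₀([CO3^2-]/[HCO3⁻])
log₁₀(0.0170) = -1.770
pH = 9.64 + (-1.770) = 7.87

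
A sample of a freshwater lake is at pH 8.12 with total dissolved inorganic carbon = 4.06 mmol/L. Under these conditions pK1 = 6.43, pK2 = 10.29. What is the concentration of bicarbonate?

[HCO3⁻] = 3.95 mmol/L

α₁ = 1 / (1 + [H⁺]/K1 + K2/[H⁺]) = 1 / (1 + 10^-1.69 + 10^-2.17)
   = 1 / (1 + 0.020417 + 0.0067608) = 1/1.0272 = 0.9735
[HCO3⁻] = α₁ × DIC = 0.9735 × 4.06 = 3.95 mmol/L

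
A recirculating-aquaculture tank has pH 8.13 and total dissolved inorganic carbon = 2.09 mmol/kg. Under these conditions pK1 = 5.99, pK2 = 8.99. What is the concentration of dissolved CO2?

[CO2*] = 13.2 μmol/kg

α₀ = 1 / (1 + K1/[H⁺] + K1K2/[H⁺]²) = 1 / (1 + 10^+2.14 + 10^+1.28)
   = 1 / (1 + 138.04 + 19.055) = 1/158.09 = 0.006325
[CO2*] = α₀ × DIC = 0.006325 × 2.09 = 0.0132 mmol/kg = 13.2 μmol/kg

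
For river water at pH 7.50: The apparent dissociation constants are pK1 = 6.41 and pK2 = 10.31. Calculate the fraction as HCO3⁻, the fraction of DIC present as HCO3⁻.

α₁ = 0.924

α₁ = 1 / (1 + [H⁺]/K1 + K2/[H⁺]) = 1 / (1 + 10^-1.09 + 10^-2.81)
   = 1 / (1 + 0.081283 + 0.0015488) = 1/1.0828 = 0.9235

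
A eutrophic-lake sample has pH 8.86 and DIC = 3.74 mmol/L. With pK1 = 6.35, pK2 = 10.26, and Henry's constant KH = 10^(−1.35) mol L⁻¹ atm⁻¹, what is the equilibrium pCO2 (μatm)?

pCO2 = 248 μatm

α₀ = 1 / (1 + K1/[H⁺] + K1K2/[H⁺]²) = 1 / (1 + 10^+2.51 + 10^+1.11)
   = 1 / (1 + 323.59 + 12.882) = 1/337.48 = 0.002963
[CO2*] = α₀ × DIC = 0.002963 × 3.74 = 0.01108 mmol/L = 11.08 μmol/L
pCO2 = [CO2*]/KH = 1.108×10^-5 / 4.467×10^-2 = 248 μatm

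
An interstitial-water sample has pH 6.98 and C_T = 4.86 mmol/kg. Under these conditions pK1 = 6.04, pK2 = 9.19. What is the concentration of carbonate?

[CO3²⁻] = 0.0267 mmol/kg

α₂ = 1 / (1 + [H⁺]/K2 + [H⁺]²/(K1K2)) = 1 / (1 + 10^+2.21 + 10^+1.27)
   = 1 / (1 + 162.18 + 18.621) = 1/181.80 = 0.005500
[CO3²⁻] = α₂ × DIC = 0.005500 × 4.86 = 0.0267 mmol/kg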